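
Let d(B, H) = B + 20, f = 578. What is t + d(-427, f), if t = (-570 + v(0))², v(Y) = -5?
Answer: 330218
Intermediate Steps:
d(B, H) = 20 + B
t = 330625 (t = (-570 - 5)² = (-575)² = 330625)
t + d(-427, f) = 330625 + (20 - 427) = 330625 - 407 = 330218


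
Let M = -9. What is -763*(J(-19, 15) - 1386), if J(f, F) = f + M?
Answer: 1078882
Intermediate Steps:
J(f, F) = -9 + f (J(f, F) = f - 9 = -9 + f)
-763*(J(-19, 15) - 1386) = -763*((-9 - 19) - 1386) = -763*(-28 - 1386) = -763*(-1414) = 1078882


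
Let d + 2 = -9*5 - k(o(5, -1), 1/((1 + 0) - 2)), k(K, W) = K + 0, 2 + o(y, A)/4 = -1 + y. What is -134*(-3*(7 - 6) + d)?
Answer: 7772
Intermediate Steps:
o(y, A) = -12 + 4*y (o(y, A) = -8 + 4*(-1 + y) = -8 + (-4 + 4*y) = -12 + 4*y)
k(K, W) = K
d = -55 (d = -2 + (-9*5 - (-12 + 4*5)) = -2 + (-45 - (-12 + 20)) = -2 + (-45 - 1*8) = -2 + (-45 - 8) = -2 - 53 = -55)
-134*(-3*(7 - 6) + d) = -134*(-3*(7 - 6) - 55) = -134*(-3*1 - 55) = -134*(-3 - 55) = -134*(-58) = 7772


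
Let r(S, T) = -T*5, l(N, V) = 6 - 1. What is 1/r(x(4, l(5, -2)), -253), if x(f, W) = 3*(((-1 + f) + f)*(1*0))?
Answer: 1/1265 ≈ 0.00079051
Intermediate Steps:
l(N, V) = 5
x(f, W) = 0 (x(f, W) = 3*((-1 + 2*f)*0) = 3*0 = 0)
r(S, T) = -5*T
1/r(x(4, l(5, -2)), -253) = 1/(-5*(-253)) = 1/1265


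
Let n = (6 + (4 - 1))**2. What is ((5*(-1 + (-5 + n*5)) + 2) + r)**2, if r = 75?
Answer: 4293184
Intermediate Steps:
n = 81 (n = (6 + 3)**2 = 9**2 = 81)
((5*(-1 + (-5 + n*5)) + 2) + r)**2 = ((5*(-1 + (-5 + 81*5)) + 2) + 75)**2 = ((5*(-1 + (-5 + 405)) + 2) + 75)**2 = ((5*(-1 + 400) + 2) + 75)**2 = ((5*399 + 2) + 75)**2 = ((1995 + 2) + 75)**2 = (1997 + 75)**2 = 2072**2 = 4293184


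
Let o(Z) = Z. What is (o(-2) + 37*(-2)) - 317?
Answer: -393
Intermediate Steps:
(o(-2) + 37*(-2)) - 317 = (-2 + 37*(-2)) - 317 = (-2 - 74) - 317 = -76 - 317 = -393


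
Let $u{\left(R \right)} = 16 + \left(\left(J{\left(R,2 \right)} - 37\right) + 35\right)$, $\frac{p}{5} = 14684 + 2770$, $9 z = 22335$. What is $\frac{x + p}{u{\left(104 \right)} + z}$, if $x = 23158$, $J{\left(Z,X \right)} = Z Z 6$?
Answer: $\frac{331284}{202175} \approx 1.6386$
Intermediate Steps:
$z = \frac{7445}{3}$ ($z = \frac{1}{9} \cdot 22335 = \frac{7445}{3} \approx 2481.7$)
$J{\left(Z,X \right)} = 6 Z^{2}$ ($J{\left(Z,X \right)} = Z^{2} \cdot 6 = 6 Z^{2}$)
$p = 87270$ ($p = 5 \left(14684 + 2770\right) = 5 \cdot 17454 = 87270$)
$u{\left(R \right)} = 14 + 6 R^{2}$ ($u{\left(R \right)} = 16 + \left(\left(6 R^{2} - 37\right) + 35\right) = 16 + \left(\left(-37 + 6 R^{2}\right) + 35\right) = 16 + \left(-2 + 6 R^{2}\right) = 14 + 6 R^{2}$)
$\frac{x + p}{u{\left(104 \right)} + z} = \frac{23158 + 87270}{\left(14 + 6 \cdot 104^{2}\right) + \frac{7445}{3}} = \frac{110428}{\left(14 + 6 \cdot 10816\right) + \frac{7445}{3}} = \frac{110428}{\left(14 + 64896\right) + \frac{7445}{3}} = \frac{110428}{64910 + \frac{7445}{3}} = \frac{110428}{\frac{202175}{3}} = 110428 \cdot \frac{3}{202175} = \frac{331284}{202175}$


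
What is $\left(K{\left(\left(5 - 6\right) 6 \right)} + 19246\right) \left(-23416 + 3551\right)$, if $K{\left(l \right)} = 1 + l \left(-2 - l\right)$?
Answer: $-381864895$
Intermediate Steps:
$\left(K{\left(\left(5 - 6\right) 6 \right)} + 19246\right) \left(-23416 + 3551\right) = \left(\left(1 - \left(\left(5 - 6\right) 6\right)^{2} - 2 \left(5 - 6\right) 6\right) + 19246\right) \left(-23416 + 3551\right) = \left(\left(1 - \left(\left(-1\right) 6\right)^{2} - 2 \left(\left(-1\right) 6\right)\right) + 19246\right) \left(-19865\right) = \left(\left(1 - \left(-6\right)^{2} - -12\right) + 19246\right) \left(-19865\right) = \left(\left(1 - 36 + 12\right) + 19246\right) \left(-19865\right) = \left(-23 + 19246\right) \left(-19865\right) = 19223 \left(-19865\right) = -381864895$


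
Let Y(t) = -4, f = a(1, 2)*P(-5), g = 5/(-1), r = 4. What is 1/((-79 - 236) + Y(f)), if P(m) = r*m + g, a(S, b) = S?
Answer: -1/319 ≈ -0.0031348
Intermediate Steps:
g = -5 (g = 5*(-1) = -5)
P(m) = -5 + 4*m (P(m) = 4*m - 5 = -5 + 4*m)
f = -25 (f = 1*(-5 + 4*(-5)) = 1*(-5 - 20) = 1*(-25) = -25)
1/((-79 - 236) + Y(f)) = 1/((-79 - 236) - 4) = 1/(-315 - 4) = 1/(-319) = -1/319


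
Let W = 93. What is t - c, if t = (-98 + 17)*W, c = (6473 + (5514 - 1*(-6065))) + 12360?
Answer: -37945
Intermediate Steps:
c = 30412 (c = (6473 + (5514 + 6065)) + 12360 = (6473 + 11579) + 12360 = 18052 + 12360 = 30412)
t = -7533 (t = (-98 + 17)*93 = -81*93 = -7533)
t - c = -7533 - 1*30412 = -7533 - 30412 = -37945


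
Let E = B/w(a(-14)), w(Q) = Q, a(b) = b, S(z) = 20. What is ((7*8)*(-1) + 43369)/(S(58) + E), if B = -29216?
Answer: 303191/14748 ≈ 20.558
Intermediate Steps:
E = 14608/7 (E = -29216/(-14) = -29216*(-1/14) = 14608/7 ≈ 2086.9)
((7*8)*(-1) + 43369)/(S(58) + E) = ((7*8)*(-1) + 43369)/(20 + 14608/7) = (56*(-1) + 43369)/(14748/7) = (-56 + 43369)*(7/14748) = 43313*(7/14748) = 303191/14748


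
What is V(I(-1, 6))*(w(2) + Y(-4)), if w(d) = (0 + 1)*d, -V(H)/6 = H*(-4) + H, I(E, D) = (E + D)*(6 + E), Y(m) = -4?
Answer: -900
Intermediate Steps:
I(E, D) = (6 + E)*(D + E) (I(E, D) = (D + E)*(6 + E) = (6 + E)*(D + E))
V(H) = 18*H (V(H) = -6*(H*(-4) + H) = -6*(-4*H + H) = -(-18)*H = 18*H)
w(d) = d (w(d) = 1*d = d)
V(I(-1, 6))*(w(2) + Y(-4)) = (18*((-1)² + 6*6 + 6*(-1) + 6*(-1)))*(2 - 4) = (18*(1 + 36 - 6 - 6))*(-2) = (18*25)*(-2) = 450*(-2) = -900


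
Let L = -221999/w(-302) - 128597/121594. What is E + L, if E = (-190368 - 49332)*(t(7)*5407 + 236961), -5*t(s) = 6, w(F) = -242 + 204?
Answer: -63815039149242530/1155143 ≈ -5.5244e+10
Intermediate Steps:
w(F) = -38
t(s) = -6/5 (t(s) = -⅕*6 = -6/5)
E = -55244282220 (E = (-190368 - 49332)*(-6/5*5407 + 236961) = -239700*(-32442/5 + 236961) = -239700*1152363/5 = -55244282220)
L = 6747214930/1155143 (L = -221999/(-38) - 128597/121594 = -221999*(-1/38) - 128597*1/121594 = 221999/38 - 128597/121594 = 6747214930/1155143 ≈ 5841.0)
E + L = -55244282220 + 6747214930/1155143 = -63815039149242530/1155143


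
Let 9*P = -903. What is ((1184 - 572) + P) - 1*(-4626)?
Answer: 15413/3 ≈ 5137.7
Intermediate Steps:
P = -301/3 (P = (⅑)*(-903) = -301/3 ≈ -100.33)
((1184 - 572) + P) - 1*(-4626) = ((1184 - 572) - 301/3) - 1*(-4626) = (612 - 301/3) + 4626 = 1535/3 + 4626 = 15413/3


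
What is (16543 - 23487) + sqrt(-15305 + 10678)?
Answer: -6944 + I*sqrt(4627) ≈ -6944.0 + 68.022*I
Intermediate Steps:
(16543 - 23487) + sqrt(-15305 + 10678) = -6944 + sqrt(-4627) = -6944 + I*sqrt(4627)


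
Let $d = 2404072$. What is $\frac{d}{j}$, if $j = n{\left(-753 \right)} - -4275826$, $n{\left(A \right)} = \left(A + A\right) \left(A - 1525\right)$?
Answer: $\frac{1202036}{3853247} \approx 0.31195$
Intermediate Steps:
$n{\left(A \right)} = 2 A \left(-1525 + A\right)$
$j = 7706494$ ($j = 2 \left(-753\right) \left(-1525 - 753\right) - -4275826 = 2 \left(-753\right) \left(-2278\right) + 4275826 = 3430668 + 4275826 = 7706494$)
$\frac{d}{j} = \frac{2404072}{7706494} = 2404072 \cdot \frac{1}{7706494} = \frac{1202036}{3853247}$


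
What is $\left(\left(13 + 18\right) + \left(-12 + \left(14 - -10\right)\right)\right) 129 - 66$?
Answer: $5481$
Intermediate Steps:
$\left(\left(13 + 18\right) + \left(-12 + \left(14 - -10\right)\right)\right) 129 - 66 = \left(31 + \left(-12 + \left(14 + 10\right)\right)\right) 129 - 66 = \left(31 + \left(-12 + 24\right)\right) 129 - 66 = \left(31 + 12\right) 129 - 66 = 43 \cdot 129 - 66 = 5547 - 66 = 5481$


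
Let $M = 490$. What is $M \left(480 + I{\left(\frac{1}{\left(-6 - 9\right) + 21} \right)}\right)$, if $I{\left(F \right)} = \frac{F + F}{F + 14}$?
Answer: $\frac{3998596}{17} \approx 2.3521 \cdot 10^{5}$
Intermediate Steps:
$I{\left(F \right)} = \frac{2 F}{14 + F}$
$M \left(480 + I{\left(\frac{1}{\left(-6 - 9\right) + 21} \right)}\right) = 490 \left(480 + \frac{2}{\left(\left(-6 - 9\right) + 21\right) \left(14 + \frac{1}{\left(-6 - 9\right) + 21}\right)}\right) = 490 \left(480 + \frac{2}{\left(-15 + 21\right) \left(14 + \frac{1}{-15 + 21}\right)}\right) = 490 \left(480 + \frac{2}{6 \left(14 + \frac{1}{6}\right)}\right) = 490 \left(480 + 2 \cdot \frac{1}{6} \frac{1}{14 + \frac{1}{6}}\right) = 490 \left(480 + 2 \cdot \frac{1}{6} \frac{1}{\frac{85}{6}}\right) = 490 \left(480 + 2 \cdot \frac{1}{6} \cdot \frac{6}{85}\right) = 490 \left(480 + \frac{2}{85}\right) = 490 \cdot \frac{40802}{85} = \frac{3998596}{17}$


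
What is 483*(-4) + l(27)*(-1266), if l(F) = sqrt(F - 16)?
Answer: -1932 - 1266*sqrt(11) ≈ -6130.8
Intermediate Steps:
l(F) = sqrt(-16 + F)
483*(-4) + l(27)*(-1266) = 483*(-4) + sqrt(-16 + 27)*(-1266) = -1932 + sqrt(11)*(-1266) = -1932 - 1266*sqrt(11)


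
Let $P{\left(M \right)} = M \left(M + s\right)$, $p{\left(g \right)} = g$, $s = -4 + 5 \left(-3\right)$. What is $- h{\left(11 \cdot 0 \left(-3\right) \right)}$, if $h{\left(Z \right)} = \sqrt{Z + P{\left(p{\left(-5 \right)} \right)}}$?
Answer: $- 2 \sqrt{30} \approx -10.954$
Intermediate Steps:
$s = -19$ ($s = -4 - 15 = -19$)
$P{\left(M \right)} = M \left(-19 + M\right)$ ($P{\left(M \right)} = M \left(M - 19\right) = M \left(-19 + M\right)$)
$h{\left(Z \right)} = \sqrt{120 + Z}$ ($h{\left(Z \right)} = \sqrt{Z - 5 \left(-19 - 5\right)} = \sqrt{Z - -120} = \sqrt{Z + 120} = \sqrt{120 + Z}$)
$- h{\left(11 \cdot 0 \left(-3\right) \right)} = - \sqrt{120 + 11 \cdot 0 \left(-3\right)} = - \sqrt{120 + 0 \left(-3\right)} = - \sqrt{120 + 0} = - \sqrt{120} = - 2 \sqrt{30}$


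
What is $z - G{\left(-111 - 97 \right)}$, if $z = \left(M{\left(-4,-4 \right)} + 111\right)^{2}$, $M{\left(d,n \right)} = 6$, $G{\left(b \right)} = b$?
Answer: $13897$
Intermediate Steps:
$z = 13689$ ($z = \left(6 + 111\right)^{2} = 117^{2} = 13689$)
$z - G{\left(-111 - 97 \right)} = 13689 - \left(-111 - 97\right) = 13689 - -208 = 13689 + 208 = 13897$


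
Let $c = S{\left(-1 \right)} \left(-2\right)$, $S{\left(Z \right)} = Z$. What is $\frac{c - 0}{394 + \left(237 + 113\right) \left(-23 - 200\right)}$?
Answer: $- \frac{1}{38828} \approx -2.5755 \cdot 10^{-5}$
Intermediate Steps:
$c = 2$ ($c = \left(-1\right) \left(-2\right) = 2$)
$\frac{c - 0}{394 + \left(237 + 113\right) \left(-23 - 200\right)} = \frac{2 - 0}{394 + \left(237 + 113\right) \left(-23 - 200\right)} = \frac{2 + 0}{394 + 350 \left(-223\right)} = \frac{2}{394 - 78050} = \frac{2}{-77656} = 2 \left(- \frac{1}{77656}\right) = - \frac{1}{38828}$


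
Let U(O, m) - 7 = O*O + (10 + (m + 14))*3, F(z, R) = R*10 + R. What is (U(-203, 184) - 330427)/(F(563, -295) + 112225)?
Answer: -288587/108980 ≈ -2.6481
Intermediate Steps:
F(z, R) = 11*R (F(z, R) = 10*R + R = 11*R)
U(O, m) = 79 + O**2 + 3*m (U(O, m) = 7 + (O*O + (10 + (m + 14))*3) = 7 + (O**2 + (10 + (14 + m))*3) = 7 + (O**2 + (24 + m)*3) = 7 + (O**2 + (72 + 3*m)) = 7 + (72 + O**2 + 3*m) = 79 + O**2 + 3*m)
(U(-203, 184) - 330427)/(F(563, -295) + 112225) = ((79 + (-203)**2 + 3*184) - 330427)/(11*(-295) + 112225) = ((79 + 41209 + 552) - 330427)/(-3245 + 112225) = (41840 - 330427)/108980 = -288587*1/108980 = -288587/108980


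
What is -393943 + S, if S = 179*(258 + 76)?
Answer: -334157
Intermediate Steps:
S = 59786 (S = 179*334 = 59786)
-393943 + S = -393943 + 59786 = -334157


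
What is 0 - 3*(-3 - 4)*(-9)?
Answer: -189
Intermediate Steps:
0 - 3*(-3 - 4)*(-9) = 0 - 3*(-7)*(-9) = 0 + 21*(-9) = 0 - 189 = -189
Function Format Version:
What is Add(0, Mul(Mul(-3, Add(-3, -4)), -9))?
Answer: -189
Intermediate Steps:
Add(0, Mul(Mul(-3, Add(-3, -4)), -9)) = Add(0, Mul(Mul(-3, -7), -9)) = Add(0, Mul(21, -9)) = Add(0, -189) = -189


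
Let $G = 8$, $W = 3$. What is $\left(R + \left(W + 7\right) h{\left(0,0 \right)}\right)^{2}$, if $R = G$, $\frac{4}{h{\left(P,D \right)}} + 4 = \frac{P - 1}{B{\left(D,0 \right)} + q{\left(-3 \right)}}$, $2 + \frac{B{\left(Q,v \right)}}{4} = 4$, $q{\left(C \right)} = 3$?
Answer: $\frac{256}{81} \approx 3.1605$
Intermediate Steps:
$B{\left(Q,v \right)} = 8$ ($B{\left(Q,v \right)} = -8 + 4 \cdot 4 = -8 + 16 = 8$)
$h{\left(P,D \right)} = \frac{4}{- \frac{45}{11} + \frac{P}{11}}$ ($h{\left(P,D \right)} = \frac{4}{-4 + \frac{P - 1}{8 + 3}} = \frac{4}{-4 + \frac{-1 + P}{11}} = \frac{4}{-4 + \left(-1 + P\right) \frac{1}{11}} = \frac{4}{-4 + \left(- \frac{1}{11} + \frac{P}{11}\right)} = \frac{4}{- \frac{45}{11} + \frac{P}{11}}$)
$R = 8$
$\left(R + \left(W + 7\right) h{\left(0,0 \right)}\right)^{2} = \left(8 + \left(3 + 7\right) \frac{44}{-45 + 0}\right)^{2} = \left(8 + 10 \frac{44}{-45}\right)^{2} = \left(8 + 10 \cdot 44 \left(- \frac{1}{45}\right)\right)^{2} = \left(8 + 10 \left(- \frac{44}{45}\right)\right)^{2} = \left(8 - \frac{88}{9}\right)^{2} = \left(- \frac{16}{9}\right)^{2} = \frac{256}{81}$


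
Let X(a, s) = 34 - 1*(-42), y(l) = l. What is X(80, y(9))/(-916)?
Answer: -19/229 ≈ -0.082969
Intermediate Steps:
X(a, s) = 76 (X(a, s) = 34 + 42 = 76)
X(80, y(9))/(-916) = 76/(-916) = 76*(-1/916) = -19/229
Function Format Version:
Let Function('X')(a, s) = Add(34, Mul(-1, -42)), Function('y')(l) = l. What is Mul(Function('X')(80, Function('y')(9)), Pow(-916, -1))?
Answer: Rational(-19, 229) ≈ -0.082969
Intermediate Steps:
Function('X')(a, s) = 76 (Function('X')(a, s) = Add(34, 42) = 76)
Mul(Function('X')(80, Function('y')(9)), Pow(-916, -1)) = Mul(76, Pow(-916, -1)) = Mul(76, Rational(-1, 916)) = Rational(-19, 229)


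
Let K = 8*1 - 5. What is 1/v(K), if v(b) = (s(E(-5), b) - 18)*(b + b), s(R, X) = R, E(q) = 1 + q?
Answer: -1/132 ≈ -0.0075758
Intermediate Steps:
K = 3 (K = 8 - 5 = 3)
v(b) = -44*b (v(b) = ((1 - 5) - 18)*(b + b) = (-4 - 18)*(2*b) = -44*b)
1/v(K) = 1/(-44*3) = 1/(-132) = -1/132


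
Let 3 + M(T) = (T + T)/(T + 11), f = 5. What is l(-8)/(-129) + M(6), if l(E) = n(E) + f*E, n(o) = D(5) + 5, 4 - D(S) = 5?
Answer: -1473/731 ≈ -2.0150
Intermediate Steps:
D(S) = -1 (D(S) = 4 - 1*5 = 4 - 5 = -1)
n(o) = 4 (n(o) = -1 + 5 = 4)
M(T) = -3 + 2*T/(11 + T) (M(T) = -3 + (T + T)/(T + 11) = -3 + (2*T)/(11 + T) = -3 + 2*T/(11 + T))
l(E) = 4 + 5*E
l(-8)/(-129) + M(6) = (4 + 5*(-8))/(-129) + (-33 - 1*6)/(11 + 6) = -(4 - 40)/129 + (-33 - 6)/17 = -1/129*(-36) + (1/17)*(-39) = 12/43 - 39/17 = -1473/731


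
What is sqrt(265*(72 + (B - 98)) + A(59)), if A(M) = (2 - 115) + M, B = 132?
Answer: 2*sqrt(7009) ≈ 167.44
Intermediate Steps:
A(M) = -113 + M
sqrt(265*(72 + (B - 98)) + A(59)) = sqrt(265*(72 + (132 - 98)) + (-113 + 59)) = sqrt(265*(72 + 34) - 54) = sqrt(265*106 - 54) = sqrt(28090 - 54) = sqrt(28036) = 2*sqrt(7009)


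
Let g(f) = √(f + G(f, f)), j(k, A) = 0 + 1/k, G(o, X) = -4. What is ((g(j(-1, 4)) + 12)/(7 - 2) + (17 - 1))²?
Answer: (92 + I*√5)²/25 ≈ 338.36 + 16.457*I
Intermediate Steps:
j(k, A) = 1/k
g(f) = √(-4 + f) (g(f) = √(f - 4) = √(-4 + f))
((g(j(-1, 4)) + 12)/(7 - 2) + (17 - 1))² = ((√(-4 + 1/(-1)) + 12)/(7 - 2) + (17 - 1))² = ((√(-4 - 1) + 12)/5 + 16)² = ((√(-5) + 12)*(⅕) + 16)² = ((I*√5 + 12)*(⅕) + 16)² = ((12 + I*√5)*(⅕) + 16)² = ((12/5 + I*√5/5) + 16)² = (92/5 + I*√5/5)²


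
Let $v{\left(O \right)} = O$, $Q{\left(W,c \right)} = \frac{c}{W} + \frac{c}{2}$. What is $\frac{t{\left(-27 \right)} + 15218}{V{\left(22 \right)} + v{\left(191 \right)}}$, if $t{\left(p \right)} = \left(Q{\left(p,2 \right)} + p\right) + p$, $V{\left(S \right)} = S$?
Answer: $\frac{409453}{5751} \approx 71.197$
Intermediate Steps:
$Q{\left(W,c \right)} = \frac{c}{2} + \frac{c}{W}$ ($Q{\left(W,c \right)} = \frac{c}{W} + c \frac{1}{2} = \frac{c}{W} + \frac{c}{2} = \frac{c}{2} + \frac{c}{W}$)
$t{\left(p \right)} = 1 + 2 p + \frac{2}{p}$ ($t{\left(p \right)} = \left(\left(\frac{1}{2} \cdot 2 + \frac{2}{p}\right) + p\right) + p = \left(\left(1 + \frac{2}{p}\right) + p\right) + p = \left(1 + p + \frac{2}{p}\right) + p = 1 + 2 p + \frac{2}{p}$)
$\frac{t{\left(-27 \right)} + 15218}{V{\left(22 \right)} + v{\left(191 \right)}} = \frac{\left(1 + 2 \left(-27\right) + \frac{2}{-27}\right) + 15218}{22 + 191} = \frac{\left(1 - 54 + 2 \left(- \frac{1}{27}\right)\right) + 15218}{213} = \left(\left(1 - 54 - \frac{2}{27}\right) + 15218\right) \frac{1}{213} = \left(- \frac{1433}{27} + 15218\right) \frac{1}{213} = \frac{409453}{27} \cdot \frac{1}{213} = \frac{409453}{5751}$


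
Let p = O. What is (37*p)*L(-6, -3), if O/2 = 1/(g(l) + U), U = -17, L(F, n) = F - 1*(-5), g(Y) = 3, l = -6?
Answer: 37/7 ≈ 5.2857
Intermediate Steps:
L(F, n) = 5 + F (L(F, n) = F + 5 = 5 + F)
O = -⅐ (O = 2/(3 - 17) = 2/(-14) = 2*(-1/14) = -⅐ ≈ -0.14286)
p = -⅐ ≈ -0.14286
(37*p)*L(-6, -3) = (37*(-⅐))*(5 - 6) = -37/7*(-1) = 37/7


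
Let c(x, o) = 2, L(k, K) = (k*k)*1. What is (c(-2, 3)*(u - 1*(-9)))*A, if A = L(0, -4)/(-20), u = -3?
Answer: 0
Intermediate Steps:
L(k, K) = k² (L(k, K) = k²*1 = k²)
A = 0 (A = 0²/(-20) = 0*(-1/20) = 0)
(c(-2, 3)*(u - 1*(-9)))*A = (2*(-3 - 1*(-9)))*0 = (2*(-3 + 9))*0 = (2*6)*0 = 12*0 = 0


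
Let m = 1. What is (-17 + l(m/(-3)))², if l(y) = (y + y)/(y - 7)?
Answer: 34596/121 ≈ 285.92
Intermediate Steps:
l(y) = 2*y/(-7 + y) (l(y) = (2*y)/(-7 + y) = 2*y/(-7 + y))
(-17 + l(m/(-3)))² = (-17 + 2*(1/(-3))/(-7 + 1/(-3)))² = (-17 + 2*(1*(-⅓))/(-7 + 1*(-⅓)))² = (-17 + 2*(-⅓)/(-7 - ⅓))² = (-17 + 2*(-⅓)/(-22/3))² = (-17 + 2*(-⅓)*(-3/22))² = (-17 + 1/11)² = (-186/11)² = 34596/121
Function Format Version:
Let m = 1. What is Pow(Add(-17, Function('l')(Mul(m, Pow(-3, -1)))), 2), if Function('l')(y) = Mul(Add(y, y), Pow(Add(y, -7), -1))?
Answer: Rational(34596, 121) ≈ 285.92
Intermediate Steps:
Function('l')(y) = Mul(2, y, Pow(Add(-7, y), -1)) (Function('l')(y) = Mul(Mul(2, y), Pow(Add(-7, y), -1)) = Mul(2, y, Pow(Add(-7, y), -1)))
Pow(Add(-17, Function('l')(Mul(m, Pow(-3, -1)))), 2) = Pow(Add(-17, Mul(2, Mul(1, Pow(-3, -1)), Pow(Add(-7, Mul(1, Pow(-3, -1))), -1))), 2) = Pow(Add(-17, Mul(2, Mul(1, Rational(-1, 3)), Pow(Add(-7, Mul(1, Rational(-1, 3))), -1))), 2) = Pow(Add(-17, Mul(2, Rational(-1, 3), Pow(Add(-7, Rational(-1, 3)), -1))), 2) = Pow(Add(-17, Mul(2, Rational(-1, 3), Pow(Rational(-22, 3), -1))), 2) = Pow(Add(-17, Mul(2, Rational(-1, 3), Rational(-3, 22))), 2) = Pow(Add(-17, Rational(1, 11)), 2) = Pow(Rational(-186, 11), 2) = Rational(34596, 121)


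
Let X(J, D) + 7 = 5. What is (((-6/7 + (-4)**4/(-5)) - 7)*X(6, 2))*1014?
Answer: 4191876/35 ≈ 1.1977e+5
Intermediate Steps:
X(J, D) = -2 (X(J, D) = -7 + 5 = -2)
(((-6/7 + (-4)**4/(-5)) - 7)*X(6, 2))*1014 = (((-6/7 + (-4)**4/(-5)) - 7)*(-2))*1014 = (((-6*1/7 + 256*(-1/5)) - 7)*(-2))*1014 = (((-6/7 - 256/5) - 7)*(-2))*1014 = ((-1822/35 - 7)*(-2))*1014 = -2067/35*(-2)*1014 = (4134/35)*1014 = 4191876/35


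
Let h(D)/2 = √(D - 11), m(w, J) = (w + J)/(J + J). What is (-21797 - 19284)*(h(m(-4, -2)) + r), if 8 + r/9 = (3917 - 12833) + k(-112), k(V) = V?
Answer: 3340871244 - 41081*I*√38 ≈ 3.3409e+9 - 2.5324e+5*I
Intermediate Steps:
m(w, J) = (J + w)/(2*J) (m(w, J) = (J + w)/((2*J)) = (J + w)*(1/(2*J)) = (J + w)/(2*J))
r = -81324 (r = -72 + 9*((3917 - 12833) - 112) = -72 + 9*(-8916 - 112) = -72 + 9*(-9028) = -72 - 81252 = -81324)
h(D) = 2*√(-11 + D) (h(D) = 2*√(D - 11) = 2*√(-11 + D))
(-21797 - 19284)*(h(m(-4, -2)) + r) = (-21797 - 19284)*(2*√(-11 + (½)*(-2 - 4)/(-2)) - 81324) = -41081*(2*√(-11 + (½)*(-½)*(-6)) - 81324) = -41081*(2*√(-11 + 3/2) - 81324) = -41081*(2*√(-19/2) - 81324) = -41081*(2*(I*√38/2) - 81324) = -41081*(I*√38 - 81324) = -41081*(-81324 + I*√38) = 3340871244 - 41081*I*√38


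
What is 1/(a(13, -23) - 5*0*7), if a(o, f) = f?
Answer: -1/23 ≈ -0.043478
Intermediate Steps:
1/(a(13, -23) - 5*0*7) = 1/(-23 - 5*0*7) = 1/(-23 + 0*7) = 1/(-23 + 0) = 1/(-23) = -1/23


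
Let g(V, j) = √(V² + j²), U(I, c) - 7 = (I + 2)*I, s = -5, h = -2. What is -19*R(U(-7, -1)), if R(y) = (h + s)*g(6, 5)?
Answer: 133*√61 ≈ 1038.8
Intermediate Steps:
U(I, c) = 7 + I*(2 + I) (U(I, c) = 7 + (I + 2)*I = 7 + (2 + I)*I = 7 + I*(2 + I))
R(y) = -7*√61 (R(y) = (-2 - 5)*√(6² + 5²) = -7*√(36 + 25) = -7*√61)
-19*R(U(-7, -1)) = -(-133)*√61 = 133*√61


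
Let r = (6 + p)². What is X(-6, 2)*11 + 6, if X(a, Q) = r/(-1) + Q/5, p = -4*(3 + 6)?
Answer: -49448/5 ≈ -9889.6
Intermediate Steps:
p = -36 (p = -4*9 = -36)
r = 900 (r = (6 - 36)² = (-30)² = 900)
X(a, Q) = -900 + Q/5 (X(a, Q) = 900/(-1) + Q/5 = 900*(-1) + Q*(⅕) = -900 + Q/5)
X(-6, 2)*11 + 6 = (-900 + (⅕)*2)*11 + 6 = (-900 + ⅖)*11 + 6 = -4498/5*11 + 6 = -49478/5 + 6 = -49448/5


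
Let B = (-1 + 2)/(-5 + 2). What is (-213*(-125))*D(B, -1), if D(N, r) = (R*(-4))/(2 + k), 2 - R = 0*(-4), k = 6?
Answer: -26625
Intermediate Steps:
B = -1/3 (B = 1/(-3) = 1*(-1/3) = -1/3 ≈ -0.33333)
R = 2 (R = 2 - 0*(-4) = 2 - 1*0 = 2 + 0 = 2)
D(N, r) = -1 (D(N, r) = (2*(-4))/(2 + 6) = -8/8 = -8*1/8 = -1)
(-213*(-125))*D(B, -1) = -213*(-125)*(-1) = 26625*(-1) = -26625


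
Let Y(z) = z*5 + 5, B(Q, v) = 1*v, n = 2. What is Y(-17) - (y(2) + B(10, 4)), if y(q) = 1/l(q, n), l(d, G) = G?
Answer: -169/2 ≈ -84.500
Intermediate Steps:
y(q) = ½ (y(q) = 1/2 = ½)
B(Q, v) = v
Y(z) = 5 + 5*z (Y(z) = 5*z + 5 = 5 + 5*z)
Y(-17) - (y(2) + B(10, 4)) = (5 + 5*(-17)) - (½ + 4) = (5 - 85) - 1*9/2 = -80 - 9/2 = -169/2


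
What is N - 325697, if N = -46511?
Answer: -372208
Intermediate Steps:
N - 325697 = -46511 - 325697 = -372208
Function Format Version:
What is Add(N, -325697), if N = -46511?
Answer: -372208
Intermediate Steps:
Add(N, -325697) = Add(-46511, -325697) = -372208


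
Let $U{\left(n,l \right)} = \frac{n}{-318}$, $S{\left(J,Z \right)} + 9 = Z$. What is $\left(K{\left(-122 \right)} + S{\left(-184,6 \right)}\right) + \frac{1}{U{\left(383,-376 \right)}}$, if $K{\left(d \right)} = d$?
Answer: $- \frac{48193}{383} \approx -125.83$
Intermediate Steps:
$S{\left(J,Z \right)} = -9 + Z$
$U{\left(n,l \right)} = - \frac{n}{318}$ ($U{\left(n,l \right)} = n \left(- \frac{1}{318}\right) = - \frac{n}{318}$)
$\left(K{\left(-122 \right)} + S{\left(-184,6 \right)}\right) + \frac{1}{U{\left(383,-376 \right)}} = \left(-122 + \left(-9 + 6\right)\right) + \frac{1}{\left(- \frac{1}{318}\right) 383} = \left(-122 - 3\right) + \frac{1}{- \frac{383}{318}} = -125 - \frac{318}{383} = - \frac{48193}{383}$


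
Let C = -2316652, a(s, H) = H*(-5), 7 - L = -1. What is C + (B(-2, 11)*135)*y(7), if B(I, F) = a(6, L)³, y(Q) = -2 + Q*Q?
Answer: -408396652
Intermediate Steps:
L = 8 (L = 7 - 1*(-1) = 7 + 1 = 8)
a(s, H) = -5*H
y(Q) = -2 + Q²
B(I, F) = -64000 (B(I, F) = (-5*8)³ = (-40)³ = -64000)
C + (B(-2, 11)*135)*y(7) = -2316652 + (-64000*135)*(-2 + 7²) = -2316652 - 8640000*(-2 + 49) = -2316652 - 8640000*47 = -2316652 - 406080000 = -408396652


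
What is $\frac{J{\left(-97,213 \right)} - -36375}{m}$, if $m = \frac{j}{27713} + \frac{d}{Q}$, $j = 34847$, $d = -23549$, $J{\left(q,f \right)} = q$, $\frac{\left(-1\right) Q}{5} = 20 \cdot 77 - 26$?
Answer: $\frac{7610667659980}{916405227} \approx 8304.9$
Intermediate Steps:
$Q = -7570$ ($Q = - 5 \left(20 \cdot 77 - 26\right) = - 5 \left(1540 - 26\right) = \left(-5\right) 1514 = -7570$)
$m = \frac{916405227}{209787410}$ ($m = \frac{34847}{27713} - \frac{23549}{-7570} = 34847 \cdot \frac{1}{27713} - - \frac{23549}{7570} = \frac{34847}{27713} + \frac{23549}{7570} = \frac{916405227}{209787410} \approx 4.3683$)
$\frac{J{\left(-97,213 \right)} - -36375}{m} = \frac{-97 - -36375}{\frac{916405227}{209787410}} = \left(-97 + 36375\right) \frac{209787410}{916405227} = 36278 \cdot \frac{209787410}{916405227} = \frac{7610667659980}{916405227}$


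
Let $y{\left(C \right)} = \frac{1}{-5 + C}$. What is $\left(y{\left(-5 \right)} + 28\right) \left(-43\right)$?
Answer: $- \frac{11997}{10} \approx -1199.7$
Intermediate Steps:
$\left(y{\left(-5 \right)} + 28\right) \left(-43\right) = \left(\frac{1}{-5 - 5} + 28\right) \left(-43\right) = \left(\frac{1}{-10} + 28\right) \left(-43\right) = \left(- \frac{1}{10} + 28\right) \left(-43\right) = \frac{279}{10} \left(-43\right) = - \frac{11997}{10}$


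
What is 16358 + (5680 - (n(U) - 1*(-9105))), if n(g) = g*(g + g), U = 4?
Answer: 12901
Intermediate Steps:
n(g) = 2*g² (n(g) = g*(2*g) = 2*g²)
16358 + (5680 - (n(U) - 1*(-9105))) = 16358 + (5680 - (2*4² - 1*(-9105))) = 16358 + (5680 - (2*16 + 9105)) = 16358 + (5680 - (32 + 9105)) = 16358 + (5680 - 1*9137) = 16358 + (5680 - 9137) = 16358 - 3457 = 12901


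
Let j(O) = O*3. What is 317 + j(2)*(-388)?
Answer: -2011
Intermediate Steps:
j(O) = 3*O
317 + j(2)*(-388) = 317 + (3*2)*(-388) = 317 + 6*(-388) = 317 - 2328 = -2011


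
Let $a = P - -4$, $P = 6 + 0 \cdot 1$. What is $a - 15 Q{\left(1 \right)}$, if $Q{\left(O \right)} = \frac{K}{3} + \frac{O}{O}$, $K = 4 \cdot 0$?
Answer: $-5$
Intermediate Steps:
$K = 0$
$P = 6$ ($P = 6 + 0 = 6$)
$Q{\left(O \right)} = 1$ ($Q{\left(O \right)} = \frac{0}{3} + \frac{O}{O} = 0 \cdot \frac{1}{3} + 1 = 0 + 1 = 1$)
$a = 10$ ($a = 6 - -4 = 6 + 4 = 10$)
$a - 15 Q{\left(1 \right)} = 10 - 15 = -5$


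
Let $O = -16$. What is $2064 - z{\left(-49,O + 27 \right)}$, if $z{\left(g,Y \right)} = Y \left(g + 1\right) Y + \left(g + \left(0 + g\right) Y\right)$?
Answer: $8460$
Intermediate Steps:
$z{\left(g,Y \right)} = g + Y g + Y^{2} \left(1 + g\right)$ ($z{\left(g,Y \right)} = Y \left(1 + g\right) Y + \left(g + g Y\right) = Y^{2} \left(1 + g\right) + \left(g + Y g\right) = g + Y g + Y^{2} \left(1 + g\right)$)
$2064 - z{\left(-49,O + 27 \right)} = 2064 - \left(-49 + \left(-16 + 27\right)^{2} + \left(-16 + 27\right) \left(-49\right) - 49 \left(-16 + 27\right)^{2}\right) = 2064 - \left(-49 + 11^{2} + 11 \left(-49\right) - 49 \cdot 11^{2}\right) = 2064 - \left(-49 + 121 - 539 - 5929\right) = 2064 - -6396 = 2064 + 6396 = 8460$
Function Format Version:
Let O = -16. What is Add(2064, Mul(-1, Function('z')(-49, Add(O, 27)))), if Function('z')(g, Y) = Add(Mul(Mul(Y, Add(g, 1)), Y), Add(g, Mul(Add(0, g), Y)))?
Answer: 8460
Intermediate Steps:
Function('z')(g, Y) = Add(g, Mul(Y, g), Mul(Pow(Y, 2), Add(1, g))) (Function('z')(g, Y) = Add(Mul(Mul(Y, Add(1, g)), Y), Add(g, Mul(g, Y))) = Add(Mul(Pow(Y, 2), Add(1, g)), Add(g, Mul(Y, g))) = Add(g, Mul(Y, g), Mul(Pow(Y, 2), Add(1, g))))
Add(2064, Mul(-1, Function('z')(-49, Add(O, 27)))) = Add(2064, Mul(-1, Add(-49, Pow(Add(-16, 27), 2), Mul(Add(-16, 27), -49), Mul(-49, Pow(Add(-16, 27), 2))))) = Add(2064, Mul(-1, Add(-49, Pow(11, 2), Mul(11, -49), Mul(-49, Pow(11, 2))))) = Add(2064, Mul(-1, Add(-49, 121, -539, Mul(-49, 121)))) = Add(2064, Mul(-1, Add(-49, 121, -539, -5929))) = Add(2064, Mul(-1, -6396)) = Add(2064, 6396) = 8460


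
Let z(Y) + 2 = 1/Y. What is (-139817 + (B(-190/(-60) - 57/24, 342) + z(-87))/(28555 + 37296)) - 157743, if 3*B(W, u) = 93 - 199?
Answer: -568244084323/1909679 ≈ -2.9756e+5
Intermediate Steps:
z(Y) = -2 + 1/Y
B(W, u) = -106/3 (B(W, u) = (93 - 199)/3 = (1/3)*(-106) = -106/3)
(-139817 + (B(-190/(-60) - 57/24, 342) + z(-87))/(28555 + 37296)) - 157743 = (-139817 + (-106/3 + (-2 + 1/(-87)))/(28555 + 37296)) - 157743 = (-139817 + (-106/3 + (-2 - 1/87))/65851) - 157743 = (-139817 + (-106/3 - 175/87)*(1/65851)) - 157743 = (-139817 - 1083/29*1/65851) - 157743 = (-139817 - 1083/1909679) - 157743 = -267005589826/1909679 - 157743 = -568244084323/1909679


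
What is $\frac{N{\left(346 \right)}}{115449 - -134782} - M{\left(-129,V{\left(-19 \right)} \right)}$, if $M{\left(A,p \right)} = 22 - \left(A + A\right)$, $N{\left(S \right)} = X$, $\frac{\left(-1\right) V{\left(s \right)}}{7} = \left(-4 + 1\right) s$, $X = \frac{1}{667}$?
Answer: $- \frac{46733141559}{166904077} \approx -280.0$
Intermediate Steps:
$X = \frac{1}{667} \approx 0.0014993$
$V{\left(s \right)} = 21 s$ ($V{\left(s \right)} = - 7 \left(-4 + 1\right) s = - 7 \left(- 3 s\right) = 21 s$)
$N{\left(S \right)} = \frac{1}{667}$
$M{\left(A,p \right)} = 22 - 2 A$
$\frac{N{\left(346 \right)}}{115449 - -134782} - M{\left(-129,V{\left(-19 \right)} \right)} = \frac{1}{667 \left(115449 - -134782\right)} - \left(22 - -258\right) = \frac{1}{667 \left(115449 + 134782\right)} - \left(22 + 258\right) = \frac{1}{667 \cdot 250231} - 280 = \frac{1}{667} \cdot \frac{1}{250231} - 280 = \frac{1}{166904077} - 280 = - \frac{46733141559}{166904077}$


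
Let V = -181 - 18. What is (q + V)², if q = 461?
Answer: 68644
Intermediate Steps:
V = -199
(q + V)² = (461 - 199)² = 262² = 68644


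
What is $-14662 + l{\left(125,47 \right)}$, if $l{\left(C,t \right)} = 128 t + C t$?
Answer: $-2771$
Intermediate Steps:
$-14662 + l{\left(125,47 \right)} = -14662 + 47 \left(128 + 125\right) = -14662 + 47 \cdot 253 = -14662 + 11891 = -2771$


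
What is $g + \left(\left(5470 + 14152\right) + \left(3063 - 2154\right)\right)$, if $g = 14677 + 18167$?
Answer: $53375$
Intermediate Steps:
$g = 32844$
$g + \left(\left(5470 + 14152\right) + \left(3063 - 2154\right)\right) = 32844 + \left(\left(5470 + 14152\right) + \left(3063 - 2154\right)\right) = 32844 + \left(19622 + \left(3063 - 2154\right)\right) = 32844 + \left(19622 + 909\right) = 32844 + 20531 = 53375$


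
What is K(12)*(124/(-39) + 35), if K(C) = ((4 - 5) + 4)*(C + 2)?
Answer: 17374/13 ≈ 1336.5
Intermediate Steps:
K(C) = 6 + 3*C (K(C) = (-1 + 4)*(2 + C) = 3*(2 + C) = 6 + 3*C)
K(12)*(124/(-39) + 35) = (6 + 3*12)*(124/(-39) + 35) = (6 + 36)*(124*(-1/39) + 35) = 42*(-124/39 + 35) = 42*(1241/39) = 17374/13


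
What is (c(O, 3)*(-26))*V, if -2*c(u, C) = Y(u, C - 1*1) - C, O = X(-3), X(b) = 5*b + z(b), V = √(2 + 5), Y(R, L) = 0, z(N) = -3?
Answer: -39*√7 ≈ -103.18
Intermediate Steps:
V = √7 ≈ 2.6458
X(b) = -3 + 5*b (X(b) = 5*b - 3 = -3 + 5*b)
O = -18 (O = -3 + 5*(-3) = -3 - 15 = -18)
c(u, C) = C/2 (c(u, C) = -(0 - C)/2 = -(-1)*C/2 = C/2)
(c(O, 3)*(-26))*V = (((½)*3)*(-26))*√7 = ((3/2)*(-26))*√7 = -39*√7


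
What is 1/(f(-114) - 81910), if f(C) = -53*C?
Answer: -1/75868 ≈ -1.3181e-5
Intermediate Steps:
1/(f(-114) - 81910) = 1/(-53*(-114) - 81910) = 1/(6042 - 81910) = 1/(-75868) = -1/75868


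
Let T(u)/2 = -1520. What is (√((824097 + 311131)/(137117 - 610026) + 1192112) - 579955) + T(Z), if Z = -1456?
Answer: -582995 + 2*√66651718626677305/472909 ≈ -5.8190e+5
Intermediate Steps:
T(u) = -3040 (T(u) = 2*(-1520) = -3040)
(√((824097 + 311131)/(137117 - 610026) + 1192112) - 579955) + T(Z) = (√((824097 + 311131)/(137117 - 610026) + 1192112) - 579955) - 3040 = (√(1135228/(-472909) + 1192112) - 579955) - 3040 = (√(1135228*(-1/472909) + 1192112) - 579955) - 3040 = (√(-1135228/472909 + 1192112) - 579955) - 3040 = (√(563759358580/472909) - 579955) - 3040 = (2*√66651718626677305/472909 - 579955) - 3040 = (-579955 + 2*√66651718626677305/472909) - 3040 = -582995 + 2*√66651718626677305/472909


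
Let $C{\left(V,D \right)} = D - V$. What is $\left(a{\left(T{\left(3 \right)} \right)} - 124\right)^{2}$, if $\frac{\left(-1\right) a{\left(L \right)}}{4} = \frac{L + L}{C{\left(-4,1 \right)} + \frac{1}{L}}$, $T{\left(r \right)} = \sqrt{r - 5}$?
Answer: $\frac{16 \left(8370 \sqrt{2} + 47321 i\right)}{10 \sqrt{2} + 49 i} \approx 15293.0 + 548.76 i$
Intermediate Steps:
$T{\left(r \right)} = \sqrt{-5 + r}$ ($T{\left(r \right)} = \sqrt{r - 5} = \sqrt{-5 + r}$)
$a{\left(L \right)} = - \frac{8 L}{5 + \frac{1}{L}}$ ($a{\left(L \right)} = - 4 \frac{L + L}{\left(1 - -4\right) + \frac{1}{L}} = - 4 \frac{2 L}{\left(1 + 4\right) + \frac{1}{L}} = - 4 \frac{2 L}{5 + \frac{1}{L}} = - \frac{8 L}{5 + \frac{1}{L}}$)
$\left(a{\left(T{\left(3 \right)} \right)} - 124\right)^{2} = \left(- \frac{8 \left(\sqrt{-5 + 3}\right)^{2}}{1 + 5 \sqrt{-5 + 3}} - 124\right)^{2} = \left(- \frac{8 \left(\sqrt{-2}\right)^{2}}{1 + 5 \sqrt{-2}} - 124\right)^{2} = \left(- \frac{8 \left(i \sqrt{2}\right)^{2}}{1 + 5 i \sqrt{2}} - 124\right)^{2} = \left(\left(-8\right) \left(-2\right) \frac{1}{1 + 5 i \sqrt{2}} - 124\right)^{2} = \left(\frac{16}{1 + 5 i \sqrt{2}} - 124\right)^{2} = \left(-124 + \frac{16}{1 + 5 i \sqrt{2}}\right)^{2}$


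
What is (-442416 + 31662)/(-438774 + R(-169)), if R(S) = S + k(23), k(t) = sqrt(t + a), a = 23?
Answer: 60099197674/64223652401 + 136918*sqrt(46)/64223652401 ≈ 0.93579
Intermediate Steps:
k(t) = sqrt(23 + t) (k(t) = sqrt(t + 23) = sqrt(23 + t))
R(S) = S + sqrt(46) (R(S) = S + sqrt(23 + 23) = S + sqrt(46))
(-442416 + 31662)/(-438774 + R(-169)) = (-442416 + 31662)/(-438774 + (-169 + sqrt(46))) = -410754/(-438943 + sqrt(46))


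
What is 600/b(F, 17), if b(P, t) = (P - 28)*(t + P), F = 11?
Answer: -150/119 ≈ -1.2605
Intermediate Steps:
b(P, t) = (-28 + P)*(P + t)
600/b(F, 17) = 600/(11² - 28*11 - 28*17 + 11*17) = 600/(121 - 308 - 476 + 187) = 600/(-476) = 600*(-1/476) = -150/119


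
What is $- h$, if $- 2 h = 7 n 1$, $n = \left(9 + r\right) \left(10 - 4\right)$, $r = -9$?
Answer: $0$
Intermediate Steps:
$n = 0$ ($n = \left(9 - 9\right) \left(10 - 4\right) = 0 \cdot 6 = 0$)
$h = 0$ ($h = - \frac{7 \cdot 0 \cdot 1}{2} = - \frac{0 \cdot 1}{2} = \left(- \frac{1}{2}\right) 0 = 0$)
$- h = \left(-1\right) 0 = 0$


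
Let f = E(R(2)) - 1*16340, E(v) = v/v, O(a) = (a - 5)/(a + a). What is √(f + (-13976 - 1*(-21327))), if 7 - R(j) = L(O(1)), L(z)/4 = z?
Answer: 2*I*√2247 ≈ 94.805*I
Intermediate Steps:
O(a) = (-5 + a)/(2*a) (O(a) = (-5 + a)/((2*a)) = (-5 + a)*(1/(2*a)) = (-5 + a)/(2*a))
L(z) = 4*z
R(j) = 15 (R(j) = 7 - 4*(½)*(-5 + 1)/1 = 7 - 4*(½)*1*(-4) = 7 - 4*(-2) = 7 - 1*(-8) = 7 + 8 = 15)
E(v) = 1
f = -16339 (f = 1 - 1*16340 = 1 - 16340 = -16339)
√(f + (-13976 - 1*(-21327))) = √(-16339 + (-13976 - 1*(-21327))) = √(-16339 + (-13976 + 21327)) = √(-16339 + 7351) = √(-8988) = 2*I*√2247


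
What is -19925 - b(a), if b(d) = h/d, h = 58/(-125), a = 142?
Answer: -176834346/8875 ≈ -19925.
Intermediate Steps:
h = -58/125 (h = 58*(-1/125) = -58/125 ≈ -0.46400)
b(d) = -58/(125*d)
-19925 - b(a) = -19925 - (-58)/(125*142) = -19925 - 1*(-29/8875) = -19925 + 29/8875 = -176834346/8875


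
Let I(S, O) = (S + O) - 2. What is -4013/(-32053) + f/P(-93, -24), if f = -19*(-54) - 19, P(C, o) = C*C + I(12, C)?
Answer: 66652729/274565998 ≈ 0.24276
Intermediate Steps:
I(S, O) = -2 + O + S (I(S, O) = (O + S) - 2 = -2 + O + S)
P(C, o) = 10 + C + C**2 (P(C, o) = C*C + (-2 + C + 12) = C**2 + (10 + C) = 10 + C + C**2)
f = 1007 (f = 1026 - 19 = 1007)
-4013/(-32053) + f/P(-93, -24) = -4013/(-32053) + 1007/(10 - 93 + (-93)**2) = -4013*(-1/32053) + 1007/(10 - 93 + 8649) = 4013/32053 + 1007/8566 = 66652729/274565998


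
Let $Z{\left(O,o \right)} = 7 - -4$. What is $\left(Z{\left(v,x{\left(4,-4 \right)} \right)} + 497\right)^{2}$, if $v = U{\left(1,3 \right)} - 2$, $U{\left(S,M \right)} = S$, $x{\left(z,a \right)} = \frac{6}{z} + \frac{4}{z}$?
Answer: $258064$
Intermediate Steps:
$x{\left(z,a \right)} = \frac{10}{z}$
$v = -1$ ($v = 1 - 2 = -1$)
$Z{\left(O,o \right)} = 11$ ($Z{\left(O,o \right)} = 7 + 4 = 11$)
$\left(Z{\left(v,x{\left(4,-4 \right)} \right)} + 497\right)^{2} = \left(11 + 497\right)^{2} = 508^{2} = 258064$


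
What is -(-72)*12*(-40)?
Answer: -34560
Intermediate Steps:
-(-72)*12*(-40) = -18*(-48)*(-40) = 864*(-40) = -34560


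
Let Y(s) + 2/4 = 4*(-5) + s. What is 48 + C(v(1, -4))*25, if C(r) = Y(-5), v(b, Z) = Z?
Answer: -1179/2 ≈ -589.50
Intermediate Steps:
Y(s) = -41/2 + s (Y(s) = -1/2 + (4*(-5) + s) = -1/2 + (-20 + s) = -41/2 + s)
C(r) = -51/2 (C(r) = -41/2 - 5 = -51/2)
48 + C(v(1, -4))*25 = 48 - 51/2*25 = 48 - 1275/2 = -1179/2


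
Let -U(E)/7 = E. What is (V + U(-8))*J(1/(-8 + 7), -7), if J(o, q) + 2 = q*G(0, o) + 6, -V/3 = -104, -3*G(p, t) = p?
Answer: 1472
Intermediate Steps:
G(p, t) = -p/3
U(E) = -7*E
V = 312 (V = -3*(-104) = 312)
J(o, q) = 4 (J(o, q) = -2 + (q*(-⅓*0) + 6) = -2 + (q*0 + 6) = -2 + (0 + 6) = -2 + 6 = 4)
(V + U(-8))*J(1/(-8 + 7), -7) = (312 - 7*(-8))*4 = (312 + 56)*4 = 368*4 = 1472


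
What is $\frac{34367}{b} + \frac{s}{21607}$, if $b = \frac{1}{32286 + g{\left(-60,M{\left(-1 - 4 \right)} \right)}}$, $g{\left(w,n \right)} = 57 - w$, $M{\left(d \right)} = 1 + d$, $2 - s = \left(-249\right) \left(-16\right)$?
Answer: $\frac{24061423414925}{21607} \approx 1.1136 \cdot 10^{9}$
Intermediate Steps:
$s = -3982$ ($s = 2 - \left(-249\right) \left(-16\right) = 2 - 3984 = -3982$)
$b = \frac{1}{32403}$ ($b = \frac{1}{32286 + \left(57 - -60\right)} = \frac{1}{32286 + \left(57 + 60\right)} = \frac{1}{32286 + 117} = \frac{1}{32403} \approx 3.0861 \cdot 10^{-5}$)
$\frac{34367}{b} + \frac{s}{21607} = 34367 \frac{1}{\frac{1}{32403}} - \frac{3982}{21607} = 34367 \cdot 32403 - \frac{3982}{21607} = 1113593901 - \frac{3982}{21607} = \frac{24061423414925}{21607}$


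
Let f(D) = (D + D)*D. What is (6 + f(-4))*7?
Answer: 266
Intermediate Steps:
f(D) = 2*D² (f(D) = (2*D)*D = 2*D²)
(6 + f(-4))*7 = (6 + 2*(-4)²)*7 = (6 + 2*16)*7 = (6 + 32)*7 = 38*7 = 266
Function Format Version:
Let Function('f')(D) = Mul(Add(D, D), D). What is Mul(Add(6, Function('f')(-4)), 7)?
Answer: 266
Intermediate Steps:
Function('f')(D) = Mul(2, Pow(D, 2)) (Function('f')(D) = Mul(Mul(2, D), D) = Mul(2, Pow(D, 2)))
Mul(Add(6, Function('f')(-4)), 7) = Mul(Add(6, Mul(2, Pow(-4, 2))), 7) = Mul(Add(6, Mul(2, 16)), 7) = Mul(Add(6, 32), 7) = Mul(38, 7) = 266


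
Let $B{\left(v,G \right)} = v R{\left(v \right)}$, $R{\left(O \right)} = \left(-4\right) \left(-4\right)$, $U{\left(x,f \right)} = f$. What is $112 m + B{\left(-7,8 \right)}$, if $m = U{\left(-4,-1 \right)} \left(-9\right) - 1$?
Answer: $784$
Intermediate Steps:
$R{\left(O \right)} = 16$
$B{\left(v,G \right)} = 16 v$ ($B{\left(v,G \right)} = v 16 = 16 v$)
$m = 8$ ($m = \left(-1\right) \left(-9\right) - 1 = 9 - 1 = 8$)
$112 m + B{\left(-7,8 \right)} = 112 \cdot 8 + 16 \left(-7\right) = 896 - 112 = 784$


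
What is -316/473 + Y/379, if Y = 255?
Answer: 851/179267 ≈ 0.0047471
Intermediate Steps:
-316/473 + Y/379 = -316/473 + 255/379 = 851/179267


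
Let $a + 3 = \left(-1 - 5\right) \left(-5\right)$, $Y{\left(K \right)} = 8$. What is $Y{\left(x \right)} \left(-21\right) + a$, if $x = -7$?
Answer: $-141$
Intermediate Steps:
$a = 27$ ($a = -3 + \left(-1 - 5\right) \left(-5\right) = -3 - -30 = -3 + 30 = 27$)
$Y{\left(x \right)} \left(-21\right) + a = 8 \left(-21\right) + 27 = -168 + 27 = -141$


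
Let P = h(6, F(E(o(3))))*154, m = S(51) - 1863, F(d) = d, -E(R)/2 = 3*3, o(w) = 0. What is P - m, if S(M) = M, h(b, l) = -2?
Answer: 1504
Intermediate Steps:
E(R) = -18 (E(R) = -6*3 = -2*9 = -18)
m = -1812 (m = 51 - 1863 = -1812)
P = -308 (P = -2*154 = -308)
P - m = -308 - 1*(-1812) = -308 + 1812 = 1504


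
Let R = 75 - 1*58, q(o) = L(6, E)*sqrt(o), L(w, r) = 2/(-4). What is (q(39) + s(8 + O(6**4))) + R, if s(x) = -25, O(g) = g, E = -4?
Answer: -8 - sqrt(39)/2 ≈ -11.122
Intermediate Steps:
L(w, r) = -1/2 (L(w, r) = 2*(-1/4) = -1/2)
q(o) = -sqrt(o)/2
R = 17 (R = 75 - 58 = 17)
(q(39) + s(8 + O(6**4))) + R = (-sqrt(39)/2 - 25) + 17 = (-25 - sqrt(39)/2) + 17 = -8 - sqrt(39)/2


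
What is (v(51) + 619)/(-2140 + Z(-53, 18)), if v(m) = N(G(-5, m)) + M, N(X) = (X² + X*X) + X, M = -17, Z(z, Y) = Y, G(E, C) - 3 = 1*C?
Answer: -3244/1061 ≈ -3.0575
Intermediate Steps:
G(E, C) = 3 + C (G(E, C) = 3 + 1*C = 3 + C)
N(X) = X + 2*X² (N(X) = (X² + X²) + X = 2*X² + X = X + 2*X²)
v(m) = -17 + (3 + m)*(7 + 2*m) (v(m) = (3 + m)*(1 + 2*(3 + m)) - 17 = (3 + m)*(1 + (6 + 2*m)) - 17 = (3 + m)*(7 + 2*m) - 17 = -17 + (3 + m)*(7 + 2*m))
(v(51) + 619)/(-2140 + Z(-53, 18)) = ((-17 + (3 + 51)*(7 + 2*51)) + 619)/(-2140 + 18) = ((-17 + 54*(7 + 102)) + 619)/(-2122) = ((-17 + 54*109) + 619)*(-1/2122) = ((-17 + 5886) + 619)*(-1/2122) = (5869 + 619)*(-1/2122) = 6488*(-1/2122) = -3244/1061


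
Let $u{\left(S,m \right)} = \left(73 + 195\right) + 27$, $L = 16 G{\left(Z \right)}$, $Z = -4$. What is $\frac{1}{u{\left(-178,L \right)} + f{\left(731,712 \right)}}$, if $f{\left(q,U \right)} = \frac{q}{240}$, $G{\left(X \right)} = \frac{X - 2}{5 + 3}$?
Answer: $\frac{240}{71531} \approx 0.0033552$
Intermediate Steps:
$G{\left(X \right)} = - \frac{1}{4} + \frac{X}{8}$ ($G{\left(X \right)} = \frac{-2 + X}{8} = \left(-2 + X\right) \frac{1}{8} = - \frac{1}{4} + \frac{X}{8}$)
$f{\left(q,U \right)} = \frac{q}{240}$ ($f{\left(q,U \right)} = q \frac{1}{240} = \frac{q}{240}$)
$L = -12$ ($L = 16 \left(- \frac{1}{4} + \frac{1}{8} \left(-4\right)\right) = 16 \left(- \frac{1}{4} - \frac{1}{2}\right) = 16 \left(- \frac{3}{4}\right) = -12$)
$u{\left(S,m \right)} = 295$ ($u{\left(S,m \right)} = 268 + 27 = 295$)
$\frac{1}{u{\left(-178,L \right)} + f{\left(731,712 \right)}} = \frac{1}{295 + \frac{1}{240} \cdot 731} = \frac{1}{295 + \frac{731}{240}} = \frac{1}{\frac{71531}{240}} = \frac{240}{71531}$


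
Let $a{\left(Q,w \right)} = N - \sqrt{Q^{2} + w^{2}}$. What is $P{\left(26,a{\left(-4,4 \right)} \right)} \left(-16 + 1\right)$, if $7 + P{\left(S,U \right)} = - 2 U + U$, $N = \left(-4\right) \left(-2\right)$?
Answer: $225 - 60 \sqrt{2} \approx 140.15$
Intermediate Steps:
$N = 8$
$a{\left(Q,w \right)} = 8 - \sqrt{Q^{2} + w^{2}}$
$P{\left(S,U \right)} = -7 - U$ ($P{\left(S,U \right)} = -7 + \left(- 2 U + U\right) = -7 - U$)
$P{\left(26,a{\left(-4,4 \right)} \right)} \left(-16 + 1\right) = \left(-7 - \left(8 - \sqrt{\left(-4\right)^{2} + 4^{2}}\right)\right) \left(-16 + 1\right) = \left(-7 - \left(8 - \sqrt{16 + 16}\right)\right) \left(-15\right) = \left(-7 - \left(8 - \sqrt{32}\right)\right) \left(-15\right) = \left(-7 - \left(8 - 4 \sqrt{2}\right)\right) \left(-15\right) = \left(-15 + 4 \sqrt{2}\right) \left(-15\right) = 225 - 60 \sqrt{2}$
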